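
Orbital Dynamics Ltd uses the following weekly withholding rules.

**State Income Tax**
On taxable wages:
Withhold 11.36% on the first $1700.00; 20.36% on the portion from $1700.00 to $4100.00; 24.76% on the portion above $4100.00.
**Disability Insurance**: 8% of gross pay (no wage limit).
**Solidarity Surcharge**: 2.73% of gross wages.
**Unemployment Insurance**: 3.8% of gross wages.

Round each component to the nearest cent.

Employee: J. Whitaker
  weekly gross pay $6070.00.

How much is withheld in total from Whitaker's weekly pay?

$2051.50

State Income Tax: taxable = $6070.00
  $681.76 + 24.76% × ($6070.00 − $4100.00) = $681.76 + 24.76% × $1970.00 = $1169.53
Disability Insurance: 8% × $6070.00 = $485.60
Solidarity Surcharge: 2.73% × $6070.00 = $165.71
Unemployment Insurance: 3.8% × $6070.00 = $230.66
Total: $1169.53 + $485.60 + $165.71 + $230.66 = $2051.50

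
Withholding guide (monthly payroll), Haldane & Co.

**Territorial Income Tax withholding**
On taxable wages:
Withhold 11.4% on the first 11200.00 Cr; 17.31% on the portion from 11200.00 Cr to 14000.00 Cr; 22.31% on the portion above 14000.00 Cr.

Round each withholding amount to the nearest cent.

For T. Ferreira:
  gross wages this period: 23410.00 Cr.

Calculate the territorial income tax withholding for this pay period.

3860.85 Cr

Territorial Income Tax: taxable = 23410.00 Cr
  1761.48 Cr + 22.31% × (23410.00 Cr − 14000.00 Cr) = 1761.48 Cr + 22.31% × 9410.00 Cr = 3860.85 Cr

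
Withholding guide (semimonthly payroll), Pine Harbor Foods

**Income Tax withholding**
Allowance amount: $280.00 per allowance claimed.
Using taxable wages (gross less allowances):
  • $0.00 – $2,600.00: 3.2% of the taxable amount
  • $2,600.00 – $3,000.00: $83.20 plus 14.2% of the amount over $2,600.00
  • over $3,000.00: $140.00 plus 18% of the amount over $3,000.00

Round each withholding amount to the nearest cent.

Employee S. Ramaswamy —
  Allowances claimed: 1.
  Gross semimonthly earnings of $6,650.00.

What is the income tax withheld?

$746.60

Income Tax: taxable = $6,650.00 − 1×$280.00 = $6,370.00
  $140.00 + 18% × ($6,370.00 − $3,000.00) = $140.00 + 18% × $3,370.00 = $746.60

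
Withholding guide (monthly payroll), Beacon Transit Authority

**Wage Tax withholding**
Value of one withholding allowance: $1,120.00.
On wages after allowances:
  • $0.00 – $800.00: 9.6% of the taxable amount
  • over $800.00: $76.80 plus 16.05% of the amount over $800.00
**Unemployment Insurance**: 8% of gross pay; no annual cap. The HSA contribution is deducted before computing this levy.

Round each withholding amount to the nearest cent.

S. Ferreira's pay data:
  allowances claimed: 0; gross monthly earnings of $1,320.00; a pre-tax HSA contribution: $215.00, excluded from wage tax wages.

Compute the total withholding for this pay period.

$214.15

Wage Tax: taxable = $1,320.00 − $215.00 = $1,105.00
  $76.80 + 16.05% × ($1,105.00 − $800.00) = $76.80 + 16.05% × $305.00 = $125.75
Unemployment Insurance: 8% × $1,105.00 = $88.40
Total: $125.75 + $88.40 = $214.15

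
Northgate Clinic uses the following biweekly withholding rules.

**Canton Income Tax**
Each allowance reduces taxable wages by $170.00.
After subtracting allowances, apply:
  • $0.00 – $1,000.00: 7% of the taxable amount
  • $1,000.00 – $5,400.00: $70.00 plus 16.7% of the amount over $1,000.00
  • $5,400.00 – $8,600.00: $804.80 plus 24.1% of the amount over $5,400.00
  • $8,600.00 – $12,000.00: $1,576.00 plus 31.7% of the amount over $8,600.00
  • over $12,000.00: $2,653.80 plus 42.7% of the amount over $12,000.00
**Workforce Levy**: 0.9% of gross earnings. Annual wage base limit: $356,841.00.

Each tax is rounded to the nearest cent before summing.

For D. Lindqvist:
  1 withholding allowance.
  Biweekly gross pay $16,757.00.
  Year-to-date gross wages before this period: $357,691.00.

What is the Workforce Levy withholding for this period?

$0.00

Workforce Levy: YTD $357,691.00 ≥ cap $356,841.00 → $0.00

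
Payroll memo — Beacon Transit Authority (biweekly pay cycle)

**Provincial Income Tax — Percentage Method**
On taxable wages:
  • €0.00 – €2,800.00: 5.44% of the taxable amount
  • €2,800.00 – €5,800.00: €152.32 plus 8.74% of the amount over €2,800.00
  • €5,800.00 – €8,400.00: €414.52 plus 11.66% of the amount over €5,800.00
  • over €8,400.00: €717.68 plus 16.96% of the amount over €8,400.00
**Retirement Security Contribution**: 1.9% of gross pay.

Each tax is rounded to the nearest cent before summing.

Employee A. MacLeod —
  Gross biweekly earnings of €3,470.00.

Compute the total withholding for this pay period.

Provincial Income Tax: taxable = €3,470.00
  €152.32 + 8.74% × (€3,470.00 − €2,800.00) = €152.32 + 8.74% × €670.00 = €210.88
Retirement Security Contribution: 1.9% × €3,470.00 = €65.93
Total: €210.88 + €65.93 = €276.81

€276.81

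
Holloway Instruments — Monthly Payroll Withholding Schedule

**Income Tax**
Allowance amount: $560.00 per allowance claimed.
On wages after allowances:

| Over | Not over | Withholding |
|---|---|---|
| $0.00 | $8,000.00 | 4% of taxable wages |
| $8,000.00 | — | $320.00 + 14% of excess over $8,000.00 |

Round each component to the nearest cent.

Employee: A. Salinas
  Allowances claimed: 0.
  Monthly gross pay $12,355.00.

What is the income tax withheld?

Income Tax: taxable = $12,355.00
  $320.00 + 14% × ($12,355.00 − $8,000.00) = $320.00 + 14% × $4,355.00 = $929.70

$929.70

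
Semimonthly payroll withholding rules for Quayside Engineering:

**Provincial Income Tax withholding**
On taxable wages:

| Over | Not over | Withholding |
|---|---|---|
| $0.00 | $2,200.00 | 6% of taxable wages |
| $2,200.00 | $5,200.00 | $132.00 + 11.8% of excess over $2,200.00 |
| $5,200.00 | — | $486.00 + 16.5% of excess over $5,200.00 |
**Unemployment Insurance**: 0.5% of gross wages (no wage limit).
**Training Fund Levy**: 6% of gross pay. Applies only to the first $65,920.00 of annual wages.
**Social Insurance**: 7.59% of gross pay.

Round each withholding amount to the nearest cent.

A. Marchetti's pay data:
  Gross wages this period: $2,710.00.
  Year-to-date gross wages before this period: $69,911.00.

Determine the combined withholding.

Provincial Income Tax: taxable = $2,710.00
  $132.00 + 11.8% × ($2,710.00 − $2,200.00) = $132.00 + 11.8% × $510.00 = $192.18
Unemployment Insurance: 0.5% × $2,710.00 = $13.55
Training Fund Levy: YTD $69,911.00 ≥ cap $65,920.00 → $0.00
Social Insurance: 7.59% × $2,710.00 = $205.69
Total: $192.18 + $13.55 + $0.00 + $205.69 = $411.42

$411.42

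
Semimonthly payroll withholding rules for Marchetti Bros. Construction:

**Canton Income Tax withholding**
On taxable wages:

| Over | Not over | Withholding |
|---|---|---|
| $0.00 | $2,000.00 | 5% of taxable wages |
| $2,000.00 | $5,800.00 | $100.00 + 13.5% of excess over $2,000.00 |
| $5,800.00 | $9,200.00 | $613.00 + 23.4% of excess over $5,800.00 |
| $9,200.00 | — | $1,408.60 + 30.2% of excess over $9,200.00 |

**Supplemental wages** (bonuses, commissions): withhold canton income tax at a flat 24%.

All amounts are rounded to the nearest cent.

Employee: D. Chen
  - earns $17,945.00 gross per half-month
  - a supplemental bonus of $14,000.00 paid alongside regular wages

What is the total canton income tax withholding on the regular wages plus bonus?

$7,409.59

Canton Income Tax: taxable = $17,945.00
  $1,408.60 + 30.2% × ($17,945.00 − $9,200.00) = $1,408.60 + 30.2% × $8,745.00 = $4,049.59
Supplemental (24% flat on bonus): 24% × $14,000.00 = $3,360.00
Total canton income tax: $4,049.59 + $3,360.00 = $7,409.59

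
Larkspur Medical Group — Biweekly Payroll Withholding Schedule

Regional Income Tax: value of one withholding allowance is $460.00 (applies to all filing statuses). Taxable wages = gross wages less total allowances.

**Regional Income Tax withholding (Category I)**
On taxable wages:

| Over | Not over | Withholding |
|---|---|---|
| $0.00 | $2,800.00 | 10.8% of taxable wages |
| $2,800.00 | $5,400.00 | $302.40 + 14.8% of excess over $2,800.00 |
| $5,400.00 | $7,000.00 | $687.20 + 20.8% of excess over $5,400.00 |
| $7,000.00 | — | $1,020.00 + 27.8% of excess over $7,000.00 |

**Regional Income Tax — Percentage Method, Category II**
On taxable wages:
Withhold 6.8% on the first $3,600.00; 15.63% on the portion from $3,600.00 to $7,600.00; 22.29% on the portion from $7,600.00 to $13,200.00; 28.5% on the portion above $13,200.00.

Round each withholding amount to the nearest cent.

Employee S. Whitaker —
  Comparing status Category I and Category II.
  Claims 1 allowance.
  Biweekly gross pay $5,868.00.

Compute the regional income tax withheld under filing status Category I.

$688.86

Regional Income Tax (Category I): taxable = $5,868.00 − 1×$460.00 = $5,408.00
  $687.20 + 20.8% × ($5,408.00 − $5,400.00) = $687.20 + 20.8% × $8.00 = $688.86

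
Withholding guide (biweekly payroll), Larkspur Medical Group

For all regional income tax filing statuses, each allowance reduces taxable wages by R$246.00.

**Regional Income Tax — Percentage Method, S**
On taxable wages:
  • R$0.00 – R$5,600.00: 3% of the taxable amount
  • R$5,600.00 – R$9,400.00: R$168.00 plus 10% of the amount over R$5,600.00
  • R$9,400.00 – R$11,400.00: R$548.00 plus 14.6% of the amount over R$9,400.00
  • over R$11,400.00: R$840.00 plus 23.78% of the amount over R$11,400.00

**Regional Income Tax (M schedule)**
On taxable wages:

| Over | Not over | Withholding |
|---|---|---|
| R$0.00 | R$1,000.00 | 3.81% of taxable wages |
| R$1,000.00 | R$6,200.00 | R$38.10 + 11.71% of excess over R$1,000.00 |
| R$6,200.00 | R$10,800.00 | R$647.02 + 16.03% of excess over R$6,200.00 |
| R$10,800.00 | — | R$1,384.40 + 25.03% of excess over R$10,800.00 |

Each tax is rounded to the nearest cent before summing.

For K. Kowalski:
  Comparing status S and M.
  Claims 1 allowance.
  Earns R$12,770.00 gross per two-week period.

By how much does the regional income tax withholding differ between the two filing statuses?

R$708.63

Regional Income Tax (S): taxable = R$12,770.00 − 1×R$246.00 = R$12,524.00
  R$840.00 + 23.78% × (R$12,524.00 − R$11,400.00) = R$840.00 + 23.78% × R$1,124.00 = R$1,107.29
Regional Income Tax (M): taxable = R$12,770.00 − 1×R$246.00 = R$12,524.00
  R$1,384.40 + 25.03% × (R$12,524.00 − R$10,800.00) = R$1,384.40 + 25.03% × R$1,724.00 = R$1,815.92
Difference: |R$1,107.29 − R$1,815.92| = R$708.63 (higher under M)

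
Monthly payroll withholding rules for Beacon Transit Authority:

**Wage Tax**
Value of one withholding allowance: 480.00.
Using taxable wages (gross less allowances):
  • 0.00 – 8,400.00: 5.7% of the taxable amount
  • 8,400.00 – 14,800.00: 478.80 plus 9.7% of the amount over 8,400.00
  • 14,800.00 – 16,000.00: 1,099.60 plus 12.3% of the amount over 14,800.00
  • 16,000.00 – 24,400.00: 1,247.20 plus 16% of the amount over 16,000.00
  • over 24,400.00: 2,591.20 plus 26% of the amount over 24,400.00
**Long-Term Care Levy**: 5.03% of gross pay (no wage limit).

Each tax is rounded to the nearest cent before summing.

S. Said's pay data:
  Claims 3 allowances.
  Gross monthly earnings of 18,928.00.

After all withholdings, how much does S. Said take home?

16,490.64

Wage Tax: taxable = 18,928.00 − 3×480.00 = 17,488.00
  1,247.20 + 16% × (17,488.00 − 16,000.00) = 1,247.20 + 16% × 1,488.00 = 1,485.28
Long-Term Care Levy: 5.03% × 18,928.00 = 952.08
Total withheld: 1,485.28 + 952.08 = 2,437.36
Net pay: 18,928.00 − 2,437.36 = 16,490.64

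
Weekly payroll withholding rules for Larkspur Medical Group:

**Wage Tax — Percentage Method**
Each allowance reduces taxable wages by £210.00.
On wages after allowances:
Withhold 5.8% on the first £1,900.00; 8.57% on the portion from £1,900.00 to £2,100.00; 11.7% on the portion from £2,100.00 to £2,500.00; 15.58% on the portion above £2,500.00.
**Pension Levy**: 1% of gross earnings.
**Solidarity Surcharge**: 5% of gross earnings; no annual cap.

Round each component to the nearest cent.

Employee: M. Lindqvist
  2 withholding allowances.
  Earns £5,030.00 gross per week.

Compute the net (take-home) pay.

£4,225.32

Wage Tax: taxable = £5,030.00 − 2×£210.00 = £4,610.00
  £174.14 + 15.58% × (£4,610.00 − £2,500.00) = £174.14 + 15.58% × £2,110.00 = £502.88
Pension Levy: 1% × £5,030.00 = £50.30
Solidarity Surcharge: 5% × £5,030.00 = £251.50
Total withheld: £502.88 + £50.30 + £251.50 = £804.68
Net pay: £5,030.00 − £804.68 = £4,225.32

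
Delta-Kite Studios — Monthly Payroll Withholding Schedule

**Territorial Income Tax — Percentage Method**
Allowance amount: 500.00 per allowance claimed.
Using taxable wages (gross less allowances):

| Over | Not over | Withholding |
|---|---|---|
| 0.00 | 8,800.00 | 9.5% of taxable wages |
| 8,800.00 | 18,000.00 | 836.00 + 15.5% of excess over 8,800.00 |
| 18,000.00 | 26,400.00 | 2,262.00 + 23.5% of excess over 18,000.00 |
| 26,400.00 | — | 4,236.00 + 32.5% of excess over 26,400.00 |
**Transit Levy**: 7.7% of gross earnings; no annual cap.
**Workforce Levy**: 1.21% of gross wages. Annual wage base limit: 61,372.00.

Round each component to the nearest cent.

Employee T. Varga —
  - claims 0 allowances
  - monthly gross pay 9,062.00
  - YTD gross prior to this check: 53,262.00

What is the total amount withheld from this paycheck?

1,672.51

Territorial Income Tax: taxable = 9,062.00
  836.00 + 15.5% × (9,062.00 − 8,800.00) = 836.00 + 15.5% × 262.00 = 876.61
Transit Levy: 7.7% × 9,062.00 = 697.77
Workforce Levy: cap 61,372.00 − YTD 53,262.00 = 8,110.00 subject; 1.21% × 8,110.00 = 98.13
Total: 876.61 + 697.77 + 98.13 = 1,672.51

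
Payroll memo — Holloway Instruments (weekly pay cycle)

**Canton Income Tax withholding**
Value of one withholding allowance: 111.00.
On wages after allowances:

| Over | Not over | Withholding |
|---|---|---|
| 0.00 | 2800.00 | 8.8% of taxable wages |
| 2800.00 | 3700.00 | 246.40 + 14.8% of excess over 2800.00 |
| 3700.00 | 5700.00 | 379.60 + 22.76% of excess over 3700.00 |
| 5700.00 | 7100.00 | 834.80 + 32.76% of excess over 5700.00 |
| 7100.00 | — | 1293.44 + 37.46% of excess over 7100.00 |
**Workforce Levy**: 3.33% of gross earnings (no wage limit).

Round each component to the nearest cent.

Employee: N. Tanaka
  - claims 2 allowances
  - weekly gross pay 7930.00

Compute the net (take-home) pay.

Canton Income Tax: taxable = 7930.00 − 2×111.00 = 7708.00
  1293.44 + 37.46% × (7708.00 − 7100.00) = 1293.44 + 37.46% × 608.00 = 1521.20
Workforce Levy: 3.33% × 7930.00 = 264.07
Total withheld: 1521.20 + 264.07 = 1785.27
Net pay: 7930.00 − 1785.27 = 6144.73

6144.73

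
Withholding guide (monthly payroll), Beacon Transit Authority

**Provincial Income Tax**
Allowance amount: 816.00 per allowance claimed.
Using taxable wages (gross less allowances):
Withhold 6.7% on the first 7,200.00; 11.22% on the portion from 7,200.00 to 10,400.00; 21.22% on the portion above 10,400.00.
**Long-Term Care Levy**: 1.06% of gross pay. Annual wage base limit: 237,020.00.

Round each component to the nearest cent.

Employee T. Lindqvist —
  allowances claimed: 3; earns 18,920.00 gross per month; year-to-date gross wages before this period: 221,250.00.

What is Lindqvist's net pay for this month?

Provincial Income Tax: taxable = 18,920.00 − 3×816.00 = 16,472.00
  841.44 + 21.22% × (16,472.00 − 10,400.00) = 841.44 + 21.22% × 6,072.00 = 2,129.92
Long-Term Care Levy: cap 237,020.00 − YTD 221,250.00 = 15,770.00 subject; 1.06% × 15,770.00 = 167.16
Total withheld: 2,129.92 + 167.16 = 2,297.08
Net pay: 18,920.00 − 2,297.08 = 16,622.92

16,622.92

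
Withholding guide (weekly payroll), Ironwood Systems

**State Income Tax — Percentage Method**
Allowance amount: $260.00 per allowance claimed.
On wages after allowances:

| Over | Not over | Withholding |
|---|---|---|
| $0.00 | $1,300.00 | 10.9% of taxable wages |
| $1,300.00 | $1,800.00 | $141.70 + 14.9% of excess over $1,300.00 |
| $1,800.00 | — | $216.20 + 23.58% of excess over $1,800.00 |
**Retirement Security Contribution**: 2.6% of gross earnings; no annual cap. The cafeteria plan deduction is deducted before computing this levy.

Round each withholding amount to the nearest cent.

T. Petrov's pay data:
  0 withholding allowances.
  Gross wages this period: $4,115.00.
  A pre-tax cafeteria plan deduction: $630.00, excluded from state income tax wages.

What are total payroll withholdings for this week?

State Income Tax: taxable = $4,115.00 − $630.00 = $3,485.00
  $216.20 + 23.58% × ($3,485.00 − $1,800.00) = $216.20 + 23.58% × $1,685.00 = $613.52
Retirement Security Contribution: 2.6% × $3,485.00 = $90.61
Total: $613.52 + $90.61 = $704.13

$704.13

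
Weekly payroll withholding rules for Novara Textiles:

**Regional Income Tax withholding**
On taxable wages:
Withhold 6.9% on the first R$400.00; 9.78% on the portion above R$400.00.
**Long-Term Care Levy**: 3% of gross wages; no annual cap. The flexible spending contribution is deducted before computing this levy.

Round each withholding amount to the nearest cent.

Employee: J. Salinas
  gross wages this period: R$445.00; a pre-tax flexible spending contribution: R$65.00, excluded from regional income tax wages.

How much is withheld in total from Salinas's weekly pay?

Regional Income Tax: taxable = R$445.00 − R$65.00 = R$380.00
  6.9% × R$380.00 = R$26.22
Long-Term Care Levy: 3% × R$380.00 = R$11.40
Total: R$26.22 + R$11.40 = R$37.62

R$37.62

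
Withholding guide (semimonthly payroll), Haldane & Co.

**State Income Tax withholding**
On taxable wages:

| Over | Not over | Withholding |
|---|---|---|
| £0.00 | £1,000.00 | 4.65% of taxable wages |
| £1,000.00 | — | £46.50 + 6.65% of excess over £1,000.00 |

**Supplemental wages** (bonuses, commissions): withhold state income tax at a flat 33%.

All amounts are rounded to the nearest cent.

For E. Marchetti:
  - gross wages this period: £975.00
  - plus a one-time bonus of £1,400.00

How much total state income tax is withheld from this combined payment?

State Income Tax: taxable = £975.00
  4.65% × £975.00 = £45.34
Supplemental (33% flat on bonus): 33% × £1,400.00 = £462.00
Total state income tax: £45.34 + £462.00 = £507.34

£507.34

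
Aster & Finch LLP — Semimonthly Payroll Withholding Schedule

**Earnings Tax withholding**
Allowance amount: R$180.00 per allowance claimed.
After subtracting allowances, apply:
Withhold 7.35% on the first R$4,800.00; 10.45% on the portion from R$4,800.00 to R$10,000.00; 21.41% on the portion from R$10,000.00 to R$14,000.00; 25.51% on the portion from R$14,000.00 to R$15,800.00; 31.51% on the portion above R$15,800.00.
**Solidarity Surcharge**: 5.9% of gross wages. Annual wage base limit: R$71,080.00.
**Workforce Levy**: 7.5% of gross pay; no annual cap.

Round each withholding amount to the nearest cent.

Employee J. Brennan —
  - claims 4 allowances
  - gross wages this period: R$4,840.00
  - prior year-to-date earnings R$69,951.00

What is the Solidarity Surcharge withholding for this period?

R$66.61

Solidarity Surcharge: cap R$71,080.00 − YTD R$69,951.00 = R$1,129.00 subject; 5.9% × R$1,129.00 = R$66.61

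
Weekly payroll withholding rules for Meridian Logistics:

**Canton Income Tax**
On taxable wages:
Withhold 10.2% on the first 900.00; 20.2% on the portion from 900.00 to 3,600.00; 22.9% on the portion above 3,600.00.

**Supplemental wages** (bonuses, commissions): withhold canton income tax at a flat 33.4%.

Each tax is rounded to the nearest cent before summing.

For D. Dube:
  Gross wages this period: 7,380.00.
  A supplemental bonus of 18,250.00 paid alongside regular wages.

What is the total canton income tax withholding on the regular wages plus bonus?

7,598.32

Canton Income Tax: taxable = 7,380.00
  637.20 + 22.9% × (7,380.00 − 3,600.00) = 637.20 + 22.9% × 3,780.00 = 1,502.82
Supplemental (33.4% flat on bonus): 33.4% × 18,250.00 = 6,095.50
Total canton income tax: 1,502.82 + 6,095.50 = 7,598.32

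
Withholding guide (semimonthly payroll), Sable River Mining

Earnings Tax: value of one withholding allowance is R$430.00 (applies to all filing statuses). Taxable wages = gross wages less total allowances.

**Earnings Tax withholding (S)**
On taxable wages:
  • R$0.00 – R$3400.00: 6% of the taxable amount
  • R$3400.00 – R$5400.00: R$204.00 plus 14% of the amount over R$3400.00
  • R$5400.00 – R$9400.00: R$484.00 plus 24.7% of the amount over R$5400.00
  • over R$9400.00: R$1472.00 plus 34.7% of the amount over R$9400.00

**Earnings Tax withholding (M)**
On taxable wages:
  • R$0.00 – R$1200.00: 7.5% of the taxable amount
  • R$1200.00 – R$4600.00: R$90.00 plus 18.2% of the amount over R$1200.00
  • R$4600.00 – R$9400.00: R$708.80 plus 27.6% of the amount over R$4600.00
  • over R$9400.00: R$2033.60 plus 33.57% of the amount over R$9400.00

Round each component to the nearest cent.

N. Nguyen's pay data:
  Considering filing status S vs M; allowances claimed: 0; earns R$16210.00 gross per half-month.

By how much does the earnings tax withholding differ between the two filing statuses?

Earnings Tax (S): taxable = R$16210.00
  R$1472.00 + 34.7% × (R$16210.00 − R$9400.00) = R$1472.00 + 34.7% × R$6810.00 = R$3835.07
Earnings Tax (M): taxable = R$16210.00
  R$2033.60 + 33.57% × (R$16210.00 − R$9400.00) = R$2033.60 + 33.57% × R$6810.00 = R$4319.72
Difference: |R$3835.07 − R$4319.72| = R$484.65 (higher under M)

R$484.65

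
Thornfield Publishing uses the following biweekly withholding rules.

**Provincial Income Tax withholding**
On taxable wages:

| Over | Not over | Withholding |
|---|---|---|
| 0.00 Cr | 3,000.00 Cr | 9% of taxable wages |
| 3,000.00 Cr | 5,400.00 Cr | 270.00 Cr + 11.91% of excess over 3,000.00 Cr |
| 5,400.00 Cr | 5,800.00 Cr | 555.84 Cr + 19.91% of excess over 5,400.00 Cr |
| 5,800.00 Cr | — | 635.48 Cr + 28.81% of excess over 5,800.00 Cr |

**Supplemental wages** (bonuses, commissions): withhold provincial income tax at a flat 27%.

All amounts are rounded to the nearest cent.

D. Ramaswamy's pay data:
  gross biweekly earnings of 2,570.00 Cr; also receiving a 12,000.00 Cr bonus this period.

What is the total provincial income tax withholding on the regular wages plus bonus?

3,471.30 Cr

Provincial Income Tax: taxable = 2,570.00 Cr
  9% × 2,570.00 Cr = 231.30 Cr
Supplemental (27% flat on bonus): 27% × 12,000.00 Cr = 3,240.00 Cr
Total provincial income tax: 231.30 Cr + 3,240.00 Cr = 3,471.30 Cr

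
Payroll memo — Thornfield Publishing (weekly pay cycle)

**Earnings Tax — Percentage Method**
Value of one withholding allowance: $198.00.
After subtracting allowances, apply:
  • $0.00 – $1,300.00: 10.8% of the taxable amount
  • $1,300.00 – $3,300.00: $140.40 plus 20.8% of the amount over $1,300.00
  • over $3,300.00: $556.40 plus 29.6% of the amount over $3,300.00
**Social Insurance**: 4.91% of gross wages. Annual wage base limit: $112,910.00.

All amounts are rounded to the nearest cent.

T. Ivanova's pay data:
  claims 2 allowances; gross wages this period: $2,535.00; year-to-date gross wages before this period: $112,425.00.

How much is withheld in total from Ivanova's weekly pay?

$338.72

Earnings Tax: taxable = $2,535.00 − 2×$198.00 = $2,139.00
  $140.40 + 20.8% × ($2,139.00 − $1,300.00) = $140.40 + 20.8% × $839.00 = $314.91
Social Insurance: cap $112,910.00 − YTD $112,425.00 = $485.00 subject; 4.91% × $485.00 = $23.81
Total: $314.91 + $23.81 = $338.72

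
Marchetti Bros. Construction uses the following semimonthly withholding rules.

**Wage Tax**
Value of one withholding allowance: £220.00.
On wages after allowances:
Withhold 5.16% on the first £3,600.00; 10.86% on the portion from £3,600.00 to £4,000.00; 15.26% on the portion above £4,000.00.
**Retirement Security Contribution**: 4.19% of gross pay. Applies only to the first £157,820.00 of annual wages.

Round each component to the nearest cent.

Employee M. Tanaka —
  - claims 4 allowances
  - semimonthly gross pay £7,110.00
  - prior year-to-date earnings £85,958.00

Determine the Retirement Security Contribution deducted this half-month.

Retirement Security Contribution: 4.19% × £7,110.00 = £297.91

£297.91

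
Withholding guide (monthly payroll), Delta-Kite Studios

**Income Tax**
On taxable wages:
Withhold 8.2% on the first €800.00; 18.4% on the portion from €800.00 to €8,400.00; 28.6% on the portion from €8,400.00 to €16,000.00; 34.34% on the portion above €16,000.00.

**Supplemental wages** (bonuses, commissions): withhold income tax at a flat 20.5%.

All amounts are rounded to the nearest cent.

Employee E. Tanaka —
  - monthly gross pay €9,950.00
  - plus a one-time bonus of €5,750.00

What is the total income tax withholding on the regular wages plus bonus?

€3,086.05

Income Tax: taxable = €9,950.00
  €1,464.00 + 28.6% × (€9,950.00 − €8,400.00) = €1,464.00 + 28.6% × €1,550.00 = €1,907.30
Supplemental (20.5% flat on bonus): 20.5% × €5,750.00 = €1,178.75
Total income tax: €1,907.30 + €1,178.75 = €3,086.05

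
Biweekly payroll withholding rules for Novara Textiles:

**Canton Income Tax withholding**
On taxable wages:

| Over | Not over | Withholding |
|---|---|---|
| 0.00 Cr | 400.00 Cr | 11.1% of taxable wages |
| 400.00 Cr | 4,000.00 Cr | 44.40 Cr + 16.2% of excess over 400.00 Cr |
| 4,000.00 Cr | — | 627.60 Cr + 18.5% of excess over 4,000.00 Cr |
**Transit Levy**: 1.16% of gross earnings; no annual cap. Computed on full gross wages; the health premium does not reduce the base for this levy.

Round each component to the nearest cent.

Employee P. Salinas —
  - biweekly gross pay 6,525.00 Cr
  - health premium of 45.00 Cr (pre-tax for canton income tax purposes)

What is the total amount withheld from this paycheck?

1,162.09 Cr

Canton Income Tax: taxable = 6,525.00 Cr − 45.00 Cr = 6,480.00 Cr
  627.60 Cr + 18.5% × (6,480.00 Cr − 4,000.00 Cr) = 627.60 Cr + 18.5% × 2,480.00 Cr = 1,086.40 Cr
Transit Levy: 1.16% × 6,525.00 Cr = 75.69 Cr
Total: 1,086.40 Cr + 75.69 Cr = 1,162.09 Cr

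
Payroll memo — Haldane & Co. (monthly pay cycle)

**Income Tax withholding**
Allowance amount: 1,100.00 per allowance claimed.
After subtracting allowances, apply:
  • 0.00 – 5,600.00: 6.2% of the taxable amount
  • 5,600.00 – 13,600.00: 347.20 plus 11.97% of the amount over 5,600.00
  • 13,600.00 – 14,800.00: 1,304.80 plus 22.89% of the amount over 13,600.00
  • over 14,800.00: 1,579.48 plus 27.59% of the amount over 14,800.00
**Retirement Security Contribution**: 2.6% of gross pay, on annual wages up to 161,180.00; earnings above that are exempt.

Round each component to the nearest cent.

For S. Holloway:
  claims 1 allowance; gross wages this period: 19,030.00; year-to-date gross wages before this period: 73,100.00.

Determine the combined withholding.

Income Tax: taxable = 19,030.00 − 1×1,100.00 = 17,930.00
  1,579.48 + 27.59% × (17,930.00 − 14,800.00) = 1,579.48 + 27.59% × 3,130.00 = 2,443.05
Retirement Security Contribution: 2.6% × 19,030.00 = 494.78
Total: 2,443.05 + 494.78 = 2,937.83

2,937.83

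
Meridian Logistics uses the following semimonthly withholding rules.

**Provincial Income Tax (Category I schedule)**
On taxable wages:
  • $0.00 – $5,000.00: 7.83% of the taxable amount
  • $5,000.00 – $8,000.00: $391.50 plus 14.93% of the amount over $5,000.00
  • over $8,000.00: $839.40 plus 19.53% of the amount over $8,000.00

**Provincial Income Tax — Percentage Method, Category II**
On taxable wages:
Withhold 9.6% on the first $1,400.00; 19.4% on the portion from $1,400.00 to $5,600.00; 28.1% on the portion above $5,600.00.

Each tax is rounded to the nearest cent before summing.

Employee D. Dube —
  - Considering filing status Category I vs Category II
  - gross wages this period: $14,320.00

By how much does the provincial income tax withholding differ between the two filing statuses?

$1,325.82

Provincial Income Tax (Category I): taxable = $14,320.00
  $839.40 + 19.53% × ($14,320.00 − $8,000.00) = $839.40 + 19.53% × $6,320.00 = $2,073.70
Provincial Income Tax (Category II): taxable = $14,320.00
  $949.20 + 28.1% × ($14,320.00 − $5,600.00) = $949.20 + 28.1% × $8,720.00 = $3,399.52
Difference: |$2,073.70 − $3,399.52| = $1,325.82 (higher under Category II)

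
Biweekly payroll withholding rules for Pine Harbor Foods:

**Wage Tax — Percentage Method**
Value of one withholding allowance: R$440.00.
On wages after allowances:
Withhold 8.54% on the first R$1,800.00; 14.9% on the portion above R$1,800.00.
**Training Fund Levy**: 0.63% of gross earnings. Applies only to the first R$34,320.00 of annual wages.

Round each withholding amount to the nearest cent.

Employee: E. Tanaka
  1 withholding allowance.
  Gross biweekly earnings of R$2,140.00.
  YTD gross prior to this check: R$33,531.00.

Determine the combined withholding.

Wage Tax: taxable = R$2,140.00 − 1×R$440.00 = R$1,700.00
  8.54% × R$1,700.00 = R$145.18
Training Fund Levy: cap R$34,320.00 − YTD R$33,531.00 = R$789.00 subject; 0.63% × R$789.00 = R$4.97
Total: R$145.18 + R$4.97 = R$150.15

R$150.15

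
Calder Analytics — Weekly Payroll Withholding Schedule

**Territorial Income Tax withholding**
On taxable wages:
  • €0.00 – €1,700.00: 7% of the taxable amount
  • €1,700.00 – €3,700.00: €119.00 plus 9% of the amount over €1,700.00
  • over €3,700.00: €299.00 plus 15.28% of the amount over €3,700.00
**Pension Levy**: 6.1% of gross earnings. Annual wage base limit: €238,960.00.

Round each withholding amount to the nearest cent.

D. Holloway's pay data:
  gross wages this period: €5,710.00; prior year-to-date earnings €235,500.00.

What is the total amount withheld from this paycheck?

€817.19

Territorial Income Tax: taxable = €5,710.00
  €299.00 + 15.28% × (€5,710.00 − €3,700.00) = €299.00 + 15.28% × €2,010.00 = €606.13
Pension Levy: cap €238,960.00 − YTD €235,500.00 = €3,460.00 subject; 6.1% × €3,460.00 = €211.06
Total: €606.13 + €211.06 = €817.19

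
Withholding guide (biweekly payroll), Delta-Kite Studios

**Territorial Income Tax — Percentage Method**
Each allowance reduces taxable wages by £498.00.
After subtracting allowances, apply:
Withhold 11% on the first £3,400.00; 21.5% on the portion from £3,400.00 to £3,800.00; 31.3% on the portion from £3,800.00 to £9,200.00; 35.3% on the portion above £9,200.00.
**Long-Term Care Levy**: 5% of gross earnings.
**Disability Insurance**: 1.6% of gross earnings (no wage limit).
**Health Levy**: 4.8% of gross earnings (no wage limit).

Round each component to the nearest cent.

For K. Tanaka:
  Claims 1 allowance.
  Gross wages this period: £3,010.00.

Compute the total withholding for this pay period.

Territorial Income Tax: taxable = £3,010.00 − 1×£498.00 = £2,512.00
  11% × £2,512.00 = £276.32
Long-Term Care Levy: 5% × £3,010.00 = £150.50
Disability Insurance: 1.6% × £3,010.00 = £48.16
Health Levy: 4.8% × £3,010.00 = £144.48
Total: £276.32 + £150.50 + £48.16 + £144.48 = £619.46

£619.46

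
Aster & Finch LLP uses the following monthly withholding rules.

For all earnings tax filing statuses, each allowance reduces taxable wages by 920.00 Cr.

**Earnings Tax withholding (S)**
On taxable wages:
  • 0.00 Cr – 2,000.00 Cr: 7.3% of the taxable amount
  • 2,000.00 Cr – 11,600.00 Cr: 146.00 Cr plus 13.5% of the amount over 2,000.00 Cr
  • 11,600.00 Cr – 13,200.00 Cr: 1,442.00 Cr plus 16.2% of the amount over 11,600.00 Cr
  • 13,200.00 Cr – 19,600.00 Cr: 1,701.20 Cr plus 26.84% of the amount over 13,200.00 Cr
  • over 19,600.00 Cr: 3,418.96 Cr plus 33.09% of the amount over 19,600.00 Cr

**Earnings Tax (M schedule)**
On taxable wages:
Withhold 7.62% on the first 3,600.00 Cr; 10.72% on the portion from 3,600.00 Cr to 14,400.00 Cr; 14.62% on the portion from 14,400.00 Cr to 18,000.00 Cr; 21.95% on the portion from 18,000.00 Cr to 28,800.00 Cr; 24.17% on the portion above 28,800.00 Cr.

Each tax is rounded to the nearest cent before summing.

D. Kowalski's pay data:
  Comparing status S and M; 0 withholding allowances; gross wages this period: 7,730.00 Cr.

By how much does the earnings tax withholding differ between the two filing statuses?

202.49 Cr

Earnings Tax (S): taxable = 7,730.00 Cr
  146.00 Cr + 13.5% × (7,730.00 Cr − 2,000.00 Cr) = 146.00 Cr + 13.5% × 5,730.00 Cr = 919.55 Cr
Earnings Tax (M): taxable = 7,730.00 Cr
  274.32 Cr + 10.72% × (7,730.00 Cr − 3,600.00 Cr) = 274.32 Cr + 10.72% × 4,130.00 Cr = 717.06 Cr
Difference: |919.55 Cr − 717.06 Cr| = 202.49 Cr (higher under S)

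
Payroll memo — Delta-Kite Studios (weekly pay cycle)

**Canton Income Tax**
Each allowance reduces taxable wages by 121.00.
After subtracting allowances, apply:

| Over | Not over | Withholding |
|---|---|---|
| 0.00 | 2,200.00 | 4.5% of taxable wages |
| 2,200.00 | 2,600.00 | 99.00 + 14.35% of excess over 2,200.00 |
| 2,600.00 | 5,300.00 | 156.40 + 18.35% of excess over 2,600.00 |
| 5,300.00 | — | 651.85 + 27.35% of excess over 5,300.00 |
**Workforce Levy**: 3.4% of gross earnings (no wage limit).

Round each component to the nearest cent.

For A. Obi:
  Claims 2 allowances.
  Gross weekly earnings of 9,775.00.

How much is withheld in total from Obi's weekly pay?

2,141.93

Canton Income Tax: taxable = 9,775.00 − 2×121.00 = 9,533.00
  651.85 + 27.35% × (9,533.00 − 5,300.00) = 651.85 + 27.35% × 4,233.00 = 1,809.58
Workforce Levy: 3.4% × 9,775.00 = 332.35
Total: 1,809.58 + 332.35 = 2,141.93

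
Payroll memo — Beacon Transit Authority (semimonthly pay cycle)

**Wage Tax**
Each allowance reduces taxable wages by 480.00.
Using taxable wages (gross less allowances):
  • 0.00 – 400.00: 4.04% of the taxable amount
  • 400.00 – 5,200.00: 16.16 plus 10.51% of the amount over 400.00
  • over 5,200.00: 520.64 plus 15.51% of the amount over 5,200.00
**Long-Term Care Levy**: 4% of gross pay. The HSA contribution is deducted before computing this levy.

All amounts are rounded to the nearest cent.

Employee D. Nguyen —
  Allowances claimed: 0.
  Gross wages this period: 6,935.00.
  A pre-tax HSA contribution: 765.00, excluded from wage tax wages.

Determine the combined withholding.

917.89

Wage Tax: taxable = 6,935.00 − 765.00 = 6,170.00
  520.64 + 15.51% × (6,170.00 − 5,200.00) = 520.64 + 15.51% × 970.00 = 671.09
Long-Term Care Levy: 4% × 6,170.00 = 246.80
Total: 671.09 + 246.80 = 917.89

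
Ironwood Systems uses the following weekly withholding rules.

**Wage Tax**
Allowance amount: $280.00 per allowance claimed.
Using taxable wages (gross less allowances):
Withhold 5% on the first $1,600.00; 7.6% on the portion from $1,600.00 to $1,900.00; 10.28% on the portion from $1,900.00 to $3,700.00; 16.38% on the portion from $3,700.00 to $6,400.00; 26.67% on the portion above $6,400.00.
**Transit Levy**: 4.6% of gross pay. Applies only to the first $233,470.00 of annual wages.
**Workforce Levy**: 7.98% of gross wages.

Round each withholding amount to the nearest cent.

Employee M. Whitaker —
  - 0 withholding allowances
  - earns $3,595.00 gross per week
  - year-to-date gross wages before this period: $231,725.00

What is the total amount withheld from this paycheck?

Wage Tax: taxable = $3,595.00
  $102.80 + 10.28% × ($3,595.00 − $1,900.00) = $102.80 + 10.28% × $1,695.00 = $277.05
Transit Levy: cap $233,470.00 − YTD $231,725.00 = $1,745.00 subject; 4.6% × $1,745.00 = $80.27
Workforce Levy: 7.98% × $3,595.00 = $286.88
Total: $277.05 + $80.27 + $286.88 = $644.20

$644.20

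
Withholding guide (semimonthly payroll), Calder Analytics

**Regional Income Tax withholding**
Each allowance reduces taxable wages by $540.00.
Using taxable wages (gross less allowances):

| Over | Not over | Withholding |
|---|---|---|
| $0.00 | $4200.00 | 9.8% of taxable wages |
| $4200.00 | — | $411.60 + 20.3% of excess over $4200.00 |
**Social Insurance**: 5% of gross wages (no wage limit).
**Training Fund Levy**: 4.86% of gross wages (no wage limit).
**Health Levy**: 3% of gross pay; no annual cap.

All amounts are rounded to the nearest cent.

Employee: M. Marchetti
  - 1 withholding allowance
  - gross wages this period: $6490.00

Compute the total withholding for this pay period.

Regional Income Tax: taxable = $6490.00 − 1×$540.00 = $5950.00
  $411.60 + 20.3% × ($5950.00 − $4200.00) = $411.60 + 20.3% × $1750.00 = $766.85
Social Insurance: 5% × $6490.00 = $324.50
Training Fund Levy: 4.86% × $6490.00 = $315.41
Health Levy: 3% × $6490.00 = $194.70
Total: $766.85 + $324.50 + $315.41 + $194.70 = $1601.46

$1601.46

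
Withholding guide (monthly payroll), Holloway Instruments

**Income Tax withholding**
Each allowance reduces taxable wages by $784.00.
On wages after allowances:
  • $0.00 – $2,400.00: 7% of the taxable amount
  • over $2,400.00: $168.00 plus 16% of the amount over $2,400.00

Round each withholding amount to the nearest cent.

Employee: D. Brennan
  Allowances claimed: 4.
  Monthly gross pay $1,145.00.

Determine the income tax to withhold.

$0.00

Income Tax: taxable = $1,145.00 − 4×$784.00 = $-1,991.00
  Taxable ≤ 0 → $0.00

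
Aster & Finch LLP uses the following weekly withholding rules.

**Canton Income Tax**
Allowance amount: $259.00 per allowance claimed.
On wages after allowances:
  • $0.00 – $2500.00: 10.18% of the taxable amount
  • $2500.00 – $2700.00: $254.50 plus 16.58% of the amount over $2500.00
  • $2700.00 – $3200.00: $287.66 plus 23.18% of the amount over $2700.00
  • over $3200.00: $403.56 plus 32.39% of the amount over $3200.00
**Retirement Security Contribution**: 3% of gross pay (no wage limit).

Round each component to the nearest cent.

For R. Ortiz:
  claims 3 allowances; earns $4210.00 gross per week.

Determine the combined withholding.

$605.33

Canton Income Tax: taxable = $4210.00 − 3×$259.00 = $3433.00
  $403.56 + 32.39% × ($3433.00 − $3200.00) = $403.56 + 32.39% × $233.00 = $479.03
Retirement Security Contribution: 3% × $4210.00 = $126.30
Total: $479.03 + $126.30 = $605.33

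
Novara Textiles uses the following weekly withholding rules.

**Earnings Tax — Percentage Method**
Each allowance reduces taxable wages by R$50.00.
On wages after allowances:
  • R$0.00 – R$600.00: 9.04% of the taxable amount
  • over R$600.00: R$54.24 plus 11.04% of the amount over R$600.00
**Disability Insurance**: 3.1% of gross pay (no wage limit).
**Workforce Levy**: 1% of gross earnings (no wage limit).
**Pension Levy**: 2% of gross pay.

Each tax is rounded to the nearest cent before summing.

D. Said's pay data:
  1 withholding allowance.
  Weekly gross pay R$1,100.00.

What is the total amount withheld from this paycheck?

R$171.02

Earnings Tax: taxable = R$1,100.00 − 1×R$50.00 = R$1,050.00
  R$54.24 + 11.04% × (R$1,050.00 − R$600.00) = R$54.24 + 11.04% × R$450.00 = R$103.92
Disability Insurance: 3.1% × R$1,100.00 = R$34.10
Workforce Levy: 1% × R$1,100.00 = R$11.00
Pension Levy: 2% × R$1,100.00 = R$22.00
Total: R$103.92 + R$34.10 + R$11.00 + R$22.00 = R$171.02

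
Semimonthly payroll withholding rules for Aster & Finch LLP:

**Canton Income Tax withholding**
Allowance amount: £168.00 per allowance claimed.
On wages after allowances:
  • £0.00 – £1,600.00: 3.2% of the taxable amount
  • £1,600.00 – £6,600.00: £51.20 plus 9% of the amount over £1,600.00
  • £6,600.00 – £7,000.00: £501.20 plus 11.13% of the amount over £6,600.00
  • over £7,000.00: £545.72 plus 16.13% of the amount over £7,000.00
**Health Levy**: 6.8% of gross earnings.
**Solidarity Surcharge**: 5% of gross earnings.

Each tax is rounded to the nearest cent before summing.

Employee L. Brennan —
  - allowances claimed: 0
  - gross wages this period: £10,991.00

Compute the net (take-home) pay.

£8,504.59

Canton Income Tax: taxable = £10,991.00
  £545.72 + 16.13% × (£10,991.00 − £7,000.00) = £545.72 + 16.13% × £3,991.00 = £1,189.47
Health Levy: 6.8% × £10,991.00 = £747.39
Solidarity Surcharge: 5% × £10,991.00 = £549.55
Total withheld: £1,189.47 + £747.39 + £549.55 = £2,486.41
Net pay: £10,991.00 − £2,486.41 = £8,504.59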